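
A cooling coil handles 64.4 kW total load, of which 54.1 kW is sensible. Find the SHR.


SHR = Q_sensible / Q_total
SHR = 54.1 / 64.4
SHR = 0.84

0.84


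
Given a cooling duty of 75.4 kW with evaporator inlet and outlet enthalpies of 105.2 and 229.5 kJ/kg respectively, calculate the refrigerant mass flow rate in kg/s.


dh = 229.5 - 105.2 = 124.3 kJ/kg
m_dot = Q / dh = 75.4 / 124.3 = 0.6066 kg/s

0.6066


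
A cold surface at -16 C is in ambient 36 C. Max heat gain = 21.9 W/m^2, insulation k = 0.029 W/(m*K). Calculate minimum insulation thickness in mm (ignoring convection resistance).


dT = 36 - (-16) = 52 K
thickness = k * dT / q_max * 1000
thickness = 0.029 * 52 / 21.9 * 1000
thickness = 68.9 mm

68.9


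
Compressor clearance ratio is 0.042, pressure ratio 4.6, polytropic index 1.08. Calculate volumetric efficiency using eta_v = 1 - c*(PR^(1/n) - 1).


PR^(1/n) = 4.6^(1/1.08) = 4.10832374
eta_v = 1 - 0.042 * (4.10832374 - 1)
eta_v = 0.8695

0.8695


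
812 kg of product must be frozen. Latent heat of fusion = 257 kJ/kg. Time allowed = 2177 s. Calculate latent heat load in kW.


Q_lat = m * h_fg / t
Q_lat = 812 * 257 / 2177
Q_lat = 95.86 kW

95.86


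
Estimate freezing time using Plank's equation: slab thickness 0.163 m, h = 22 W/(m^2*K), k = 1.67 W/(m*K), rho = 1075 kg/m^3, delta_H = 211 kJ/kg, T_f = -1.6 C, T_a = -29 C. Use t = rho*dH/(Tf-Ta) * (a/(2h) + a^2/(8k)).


dT = -1.6 - (-29) = 27.4 K
term1 = a/(2h) = 0.163/(2*22) = 0.003704545455
term2 = a^2/(8k) = 0.163^2/(8*1.67) = 0.001988697605
t = rho*dH*1000/dT * (term1 + term2)
t = 1075*211*1000/27.4 * (0.003704545455 + 0.001988697605)
t = 47130 s

47130


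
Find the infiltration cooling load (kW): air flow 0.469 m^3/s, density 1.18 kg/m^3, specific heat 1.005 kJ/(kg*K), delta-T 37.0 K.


Q = V_dot * rho * cp * dT
Q = 0.469 * 1.18 * 1.005 * 37.0
Q = 20.579 kW

20.579


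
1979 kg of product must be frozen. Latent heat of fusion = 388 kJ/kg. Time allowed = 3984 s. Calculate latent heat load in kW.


Q_lat = m * h_fg / t
Q_lat = 1979 * 388 / 3984
Q_lat = 192.73 kW

192.73


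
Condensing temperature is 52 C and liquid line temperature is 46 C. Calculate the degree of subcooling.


Subcooling = T_cond - T_liquid
Subcooling = 52 - 46
Subcooling = 6 K

6


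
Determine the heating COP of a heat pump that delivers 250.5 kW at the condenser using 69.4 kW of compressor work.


COP_hp = Q_cond / W
COP_hp = 250.5 / 69.4
COP_hp = 3.61

3.61


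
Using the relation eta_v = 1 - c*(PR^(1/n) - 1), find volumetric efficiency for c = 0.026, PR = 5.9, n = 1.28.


PR^(1/n) = 5.9^(1/1.28) = 4.00154895
eta_v = 1 - 0.026 * (4.00154895 - 1)
eta_v = 0.922

0.922


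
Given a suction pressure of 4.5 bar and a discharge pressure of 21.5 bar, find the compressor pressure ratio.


PR = P_high / P_low
PR = 21.5 / 4.5
PR = 4.778

4.778


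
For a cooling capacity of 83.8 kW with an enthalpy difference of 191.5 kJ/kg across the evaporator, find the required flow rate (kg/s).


m_dot = Q / dh
m_dot = 83.8 / 191.5
m_dot = 0.4376 kg/s

0.4376


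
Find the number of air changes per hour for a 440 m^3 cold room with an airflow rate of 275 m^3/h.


ACH = flow / volume
ACH = 275 / 440
ACH = 0.625

0.625


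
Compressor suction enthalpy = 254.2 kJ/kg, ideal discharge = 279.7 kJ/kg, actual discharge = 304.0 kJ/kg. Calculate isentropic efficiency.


dh_ideal = 279.7 - 254.2 = 25.5 kJ/kg
dh_actual = 304.0 - 254.2 = 49.8 kJ/kg
eta_s = dh_ideal / dh_actual = 25.5 / 49.8
eta_s = 0.512

0.512


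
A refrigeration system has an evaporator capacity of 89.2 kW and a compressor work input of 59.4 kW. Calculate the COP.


COP = Q_evap / W
COP = 89.2 / 59.4
COP = 1.502

1.502


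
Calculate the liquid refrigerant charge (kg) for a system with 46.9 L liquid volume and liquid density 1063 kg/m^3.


Charge = V * rho / 1000
Charge = 46.9 * 1063 / 1000
Charge = 49.85 kg

49.85


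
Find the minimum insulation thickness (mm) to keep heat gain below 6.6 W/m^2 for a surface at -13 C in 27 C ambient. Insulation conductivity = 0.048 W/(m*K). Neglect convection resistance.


dT = 27 - (-13) = 40 K
thickness = k * dT / q_max * 1000
thickness = 0.048 * 40 / 6.6 * 1000
thickness = 290.9 mm

290.9


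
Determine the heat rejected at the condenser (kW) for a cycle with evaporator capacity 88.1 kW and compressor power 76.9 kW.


Q_cond = Q_evap + W
Q_cond = 88.1 + 76.9
Q_cond = 165.0 kW

165.0


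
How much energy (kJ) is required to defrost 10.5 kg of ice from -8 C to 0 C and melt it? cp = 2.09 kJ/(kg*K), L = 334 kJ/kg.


Sensible heat = cp * dT = 2.09 * 8 = 16.72 kJ/kg
Total per kg = 16.72 + 334 = 350.72 kJ/kg
Q = m * total = 10.5 * 350.72
Q = 3682.6 kJ

3682.6


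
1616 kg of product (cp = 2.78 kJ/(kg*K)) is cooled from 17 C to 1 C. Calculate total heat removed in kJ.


dT = 17 - (1) = 16 K
Q = m * cp * dT = 1616 * 2.78 * 16
Q = 71880 kJ

71880


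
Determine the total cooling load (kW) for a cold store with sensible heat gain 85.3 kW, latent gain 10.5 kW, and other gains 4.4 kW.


Q_total = Q_s + Q_l + Q_misc
Q_total = 85.3 + 10.5 + 4.4
Q_total = 100.2 kW

100.2


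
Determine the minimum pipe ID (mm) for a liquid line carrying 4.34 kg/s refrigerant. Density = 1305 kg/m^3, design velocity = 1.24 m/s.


A = m_dot / (rho * v) = 4.34 / (1305 * 1.24) = 0.002681992337 m^2
d = sqrt(4*A/pi) * 1000
d = 58.4 mm

58.4


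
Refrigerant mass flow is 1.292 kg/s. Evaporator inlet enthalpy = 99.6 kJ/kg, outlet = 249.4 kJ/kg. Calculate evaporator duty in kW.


dh = 249.4 - 99.6 = 149.8 kJ/kg
Q_evap = m_dot * dh = 1.292 * 149.8
Q_evap = 193.54 kW

193.54


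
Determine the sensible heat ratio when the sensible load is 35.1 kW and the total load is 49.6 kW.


SHR = Q_sensible / Q_total
SHR = 35.1 / 49.6
SHR = 0.708

0.708


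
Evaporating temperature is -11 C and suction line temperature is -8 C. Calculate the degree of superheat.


Superheat = T_suction - T_evap
Superheat = -8 - (-11)
Superheat = 3 K

3


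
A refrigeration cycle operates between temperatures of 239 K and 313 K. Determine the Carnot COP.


dT = 313 - 239 = 74 K
COP_carnot = T_cold / dT = 239 / 74
COP_carnot = 3.23

3.23


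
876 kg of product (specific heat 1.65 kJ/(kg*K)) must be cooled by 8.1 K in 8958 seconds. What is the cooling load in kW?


Q = m * cp * dT / t
Q = 876 * 1.65 * 8.1 / 8958
Q = 1.307 kW

1.307


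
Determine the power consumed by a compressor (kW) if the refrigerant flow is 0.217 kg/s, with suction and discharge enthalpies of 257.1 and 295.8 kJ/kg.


dh = 295.8 - 257.1 = 38.7 kJ/kg
W = m_dot * dh = 0.217 * 38.7 = 8.4 kW

8.4


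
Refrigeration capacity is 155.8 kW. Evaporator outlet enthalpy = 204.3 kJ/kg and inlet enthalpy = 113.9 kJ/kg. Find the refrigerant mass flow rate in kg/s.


dh = 204.3 - 113.9 = 90.4 kJ/kg
m_dot = Q / dh = 155.8 / 90.4 = 1.7235 kg/s

1.7235


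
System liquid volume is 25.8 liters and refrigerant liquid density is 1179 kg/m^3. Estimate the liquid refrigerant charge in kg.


Charge = V * rho / 1000
Charge = 25.8 * 1179 / 1000
Charge = 30.42 kg

30.42


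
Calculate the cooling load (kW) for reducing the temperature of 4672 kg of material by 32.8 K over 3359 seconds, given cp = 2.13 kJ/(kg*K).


Q = m * cp * dT / t
Q = 4672 * 2.13 * 32.8 / 3359
Q = 97.173 kW

97.173


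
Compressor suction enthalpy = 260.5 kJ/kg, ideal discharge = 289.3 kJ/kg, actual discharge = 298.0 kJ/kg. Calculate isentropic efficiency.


dh_ideal = 289.3 - 260.5 = 28.8 kJ/kg
dh_actual = 298.0 - 260.5 = 37.5 kJ/kg
eta_s = dh_ideal / dh_actual = 28.8 / 37.5
eta_s = 0.768

0.768


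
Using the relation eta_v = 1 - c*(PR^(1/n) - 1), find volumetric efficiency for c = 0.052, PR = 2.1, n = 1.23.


PR^(1/n) = 2.1^(1/1.23) = 1.82796092
eta_v = 1 - 0.052 * (1.82796092 - 1)
eta_v = 0.9569

0.9569


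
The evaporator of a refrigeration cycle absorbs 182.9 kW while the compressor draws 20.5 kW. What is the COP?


COP = Q_evap / W
COP = 182.9 / 20.5
COP = 8.922

8.922


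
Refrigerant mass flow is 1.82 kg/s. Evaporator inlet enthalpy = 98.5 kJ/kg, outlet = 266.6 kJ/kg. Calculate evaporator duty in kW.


dh = 266.6 - 98.5 = 168.1 kJ/kg
Q_evap = m_dot * dh = 1.82 * 168.1
Q_evap = 305.94 kW

305.94


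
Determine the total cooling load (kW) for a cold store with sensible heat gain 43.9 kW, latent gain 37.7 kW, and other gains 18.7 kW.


Q_total = Q_s + Q_l + Q_misc
Q_total = 43.9 + 37.7 + 18.7
Q_total = 100.3 kW

100.3


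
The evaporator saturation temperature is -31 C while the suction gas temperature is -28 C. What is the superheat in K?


Superheat = T_suction - T_evap
Superheat = -28 - (-31)
Superheat = 3 K

3


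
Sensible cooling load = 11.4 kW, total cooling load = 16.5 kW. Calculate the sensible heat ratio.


SHR = Q_sensible / Q_total
SHR = 11.4 / 16.5
SHR = 0.691

0.691


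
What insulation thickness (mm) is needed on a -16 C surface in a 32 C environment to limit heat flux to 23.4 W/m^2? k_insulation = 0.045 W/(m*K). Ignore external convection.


dT = 32 - (-16) = 48 K
thickness = k * dT / q_max * 1000
thickness = 0.045 * 48 / 23.4 * 1000
thickness = 92.3 mm

92.3


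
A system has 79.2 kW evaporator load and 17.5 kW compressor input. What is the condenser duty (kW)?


Q_cond = Q_evap + W
Q_cond = 79.2 + 17.5
Q_cond = 96.7 kW

96.7


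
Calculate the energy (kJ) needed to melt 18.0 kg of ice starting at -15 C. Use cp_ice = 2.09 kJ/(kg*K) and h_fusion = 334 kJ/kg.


Sensible heat = cp * dT = 2.09 * 15 = 31.35 kJ/kg
Total per kg = 31.35 + 334 = 365.35 kJ/kg
Q = m * total = 18.0 * 365.35
Q = 6576.3 kJ

6576.3


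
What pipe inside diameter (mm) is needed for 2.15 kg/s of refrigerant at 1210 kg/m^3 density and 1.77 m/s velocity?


A = m_dot / (rho * v) = 2.15 / (1210 * 1.77) = 0.001003875426 m^2
d = sqrt(4*A/pi) * 1000
d = 35.8 mm

35.8


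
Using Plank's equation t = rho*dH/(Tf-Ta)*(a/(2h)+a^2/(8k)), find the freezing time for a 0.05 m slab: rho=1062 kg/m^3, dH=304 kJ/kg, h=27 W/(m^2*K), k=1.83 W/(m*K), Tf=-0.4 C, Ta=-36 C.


dT = -0.4 - (-36) = 35.6 K
term1 = a/(2h) = 0.05/(2*27) = 0.0009259259259
term2 = a^2/(8k) = 0.05^2/(8*1.83) = 0.0001707650273
t = rho*dH*1000/dT * (term1 + term2)
t = 1062*304*1000/35.6 * (0.0009259259259 + 0.0001707650273)
t = 9946 s

9946


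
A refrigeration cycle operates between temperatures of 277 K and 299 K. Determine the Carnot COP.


dT = 299 - 277 = 22 K
COP_carnot = T_cold / dT = 277 / 22
COP_carnot = 12.591

12.591


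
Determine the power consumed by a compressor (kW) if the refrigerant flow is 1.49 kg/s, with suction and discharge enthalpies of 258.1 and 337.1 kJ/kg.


dh = 337.1 - 258.1 = 79.0 kJ/kg
W = m_dot * dh = 1.49 * 79.0 = 117.71 kW

117.71


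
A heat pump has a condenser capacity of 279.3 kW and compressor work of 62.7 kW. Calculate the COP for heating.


COP_hp = Q_cond / W
COP_hp = 279.3 / 62.7
COP_hp = 4.455

4.455


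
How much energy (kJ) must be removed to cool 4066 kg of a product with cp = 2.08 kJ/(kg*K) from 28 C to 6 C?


dT = 28 - (6) = 22 K
Q = m * cp * dT = 4066 * 2.08 * 22
Q = 186060 kJ

186060


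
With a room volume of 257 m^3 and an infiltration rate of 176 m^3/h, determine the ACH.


ACH = flow / volume
ACH = 176 / 257
ACH = 0.685

0.685


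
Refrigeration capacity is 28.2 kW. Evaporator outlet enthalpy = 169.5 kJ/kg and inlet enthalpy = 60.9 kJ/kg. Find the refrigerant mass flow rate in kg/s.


dh = 169.5 - 60.9 = 108.6 kJ/kg
m_dot = Q / dh = 28.2 / 108.6 = 0.2597 kg/s

0.2597


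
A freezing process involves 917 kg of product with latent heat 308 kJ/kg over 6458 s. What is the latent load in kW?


Q_lat = m * h_fg / t
Q_lat = 917 * 308 / 6458
Q_lat = 43.73 kW

43.73


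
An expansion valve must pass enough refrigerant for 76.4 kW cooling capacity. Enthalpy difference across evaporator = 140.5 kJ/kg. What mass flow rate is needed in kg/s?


m_dot = Q / dh
m_dot = 76.4 / 140.5
m_dot = 0.5438 kg/s

0.5438


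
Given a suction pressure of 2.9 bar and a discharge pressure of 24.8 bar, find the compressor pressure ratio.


PR = P_high / P_low
PR = 24.8 / 2.9
PR = 8.552

8.552


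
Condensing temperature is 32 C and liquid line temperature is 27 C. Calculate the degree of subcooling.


Subcooling = T_cond - T_liquid
Subcooling = 32 - 27
Subcooling = 5 K

5


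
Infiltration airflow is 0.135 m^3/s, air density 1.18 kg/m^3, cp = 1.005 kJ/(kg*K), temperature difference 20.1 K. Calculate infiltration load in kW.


Q = V_dot * rho * cp * dT
Q = 0.135 * 1.18 * 1.005 * 20.1
Q = 3.218 kW

3.218


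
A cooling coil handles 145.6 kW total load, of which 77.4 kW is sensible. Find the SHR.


SHR = Q_sensible / Q_total
SHR = 77.4 / 145.6
SHR = 0.532

0.532


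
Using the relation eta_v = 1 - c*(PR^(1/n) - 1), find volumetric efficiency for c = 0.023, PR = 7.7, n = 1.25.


PR^(1/n) = 7.7^(1/1.25) = 5.11908782
eta_v = 1 - 0.023 * (5.11908782 - 1)
eta_v = 0.9053

0.9053


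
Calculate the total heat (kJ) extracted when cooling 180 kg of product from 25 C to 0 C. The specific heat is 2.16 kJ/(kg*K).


dT = 25 - (0) = 25 K
Q = m * cp * dT = 180 * 2.16 * 25
Q = 9720 kJ

9720


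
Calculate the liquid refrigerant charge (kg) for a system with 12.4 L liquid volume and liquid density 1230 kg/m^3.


Charge = V * rho / 1000
Charge = 12.4 * 1230 / 1000
Charge = 15.25 kg

15.25


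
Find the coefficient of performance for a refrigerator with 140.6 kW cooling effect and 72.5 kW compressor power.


COP = Q_evap / W
COP = 140.6 / 72.5
COP = 1.939

1.939


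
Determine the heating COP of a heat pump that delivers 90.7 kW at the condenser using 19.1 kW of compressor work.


COP_hp = Q_cond / W
COP_hp = 90.7 / 19.1
COP_hp = 4.749

4.749


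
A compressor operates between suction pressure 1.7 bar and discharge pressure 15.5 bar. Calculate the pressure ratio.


PR = P_high / P_low
PR = 15.5 / 1.7
PR = 9.118

9.118


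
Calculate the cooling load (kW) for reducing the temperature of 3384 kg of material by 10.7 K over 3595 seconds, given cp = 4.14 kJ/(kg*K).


Q = m * cp * dT / t
Q = 3384 * 4.14 * 10.7 / 3595
Q = 41.698 kW

41.698


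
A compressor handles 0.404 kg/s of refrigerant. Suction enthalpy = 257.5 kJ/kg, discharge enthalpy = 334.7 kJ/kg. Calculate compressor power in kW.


dh = 334.7 - 257.5 = 77.2 kJ/kg
W = m_dot * dh = 0.404 * 77.2 = 31.19 kW

31.19


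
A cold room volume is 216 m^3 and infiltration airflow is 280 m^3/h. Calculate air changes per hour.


ACH = flow / volume
ACH = 280 / 216
ACH = 1.296

1.296


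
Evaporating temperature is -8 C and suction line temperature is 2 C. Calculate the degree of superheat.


Superheat = T_suction - T_evap
Superheat = 2 - (-8)
Superheat = 10 K

10


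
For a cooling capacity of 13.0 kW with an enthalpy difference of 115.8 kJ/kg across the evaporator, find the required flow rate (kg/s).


m_dot = Q / dh
m_dot = 13.0 / 115.8
m_dot = 0.1123 kg/s

0.1123


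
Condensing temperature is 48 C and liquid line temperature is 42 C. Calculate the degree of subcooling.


Subcooling = T_cond - T_liquid
Subcooling = 48 - 42
Subcooling = 6 K

6


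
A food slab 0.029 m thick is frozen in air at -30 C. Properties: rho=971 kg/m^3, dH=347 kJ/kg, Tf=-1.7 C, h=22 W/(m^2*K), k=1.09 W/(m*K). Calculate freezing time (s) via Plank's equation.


dT = -1.7 - (-30) = 28.3 K
term1 = a/(2h) = 0.029/(2*22) = 0.0006590909091
term2 = a^2/(8k) = 0.029^2/(8*1.09) = 0.00009644495413
t = rho*dH*1000/dT * (term1 + term2)
t = 971*347*1000/28.3 * (0.0006590909091 + 0.00009644495413)
t = 8995 s

8995


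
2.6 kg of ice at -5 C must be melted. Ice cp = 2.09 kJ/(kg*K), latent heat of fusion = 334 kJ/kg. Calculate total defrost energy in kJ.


Sensible heat = cp * dT = 2.09 * 5 = 10.45 kJ/kg
Total per kg = 10.45 + 334 = 344.45 kJ/kg
Q = m * total = 2.6 * 344.45
Q = 895.6 kJ

895.6


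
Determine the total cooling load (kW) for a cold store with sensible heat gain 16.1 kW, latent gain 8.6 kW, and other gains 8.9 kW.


Q_total = Q_s + Q_l + Q_misc
Q_total = 16.1 + 8.6 + 8.9
Q_total = 33.6 kW

33.6


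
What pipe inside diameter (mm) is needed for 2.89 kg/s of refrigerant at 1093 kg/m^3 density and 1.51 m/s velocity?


A = m_dot / (rho * v) = 2.89 / (1093 * 1.51) = 0.001751058815 m^2
d = sqrt(4*A/pi) * 1000
d = 47.2 mm

47.2


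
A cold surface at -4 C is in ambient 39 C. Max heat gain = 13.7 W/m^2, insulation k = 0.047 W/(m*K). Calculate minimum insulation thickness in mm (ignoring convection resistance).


dT = 39 - (-4) = 43 K
thickness = k * dT / q_max * 1000
thickness = 0.047 * 43 / 13.7 * 1000
thickness = 147.5 mm

147.5


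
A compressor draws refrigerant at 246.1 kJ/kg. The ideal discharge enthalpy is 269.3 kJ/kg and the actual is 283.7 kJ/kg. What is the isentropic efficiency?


dh_ideal = 269.3 - 246.1 = 23.2 kJ/kg
dh_actual = 283.7 - 246.1 = 37.6 kJ/kg
eta_s = dh_ideal / dh_actual = 23.2 / 37.6
eta_s = 0.617

0.617


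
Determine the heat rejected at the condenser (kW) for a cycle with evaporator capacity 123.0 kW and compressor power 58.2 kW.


Q_cond = Q_evap + W
Q_cond = 123.0 + 58.2
Q_cond = 181.2 kW

181.2


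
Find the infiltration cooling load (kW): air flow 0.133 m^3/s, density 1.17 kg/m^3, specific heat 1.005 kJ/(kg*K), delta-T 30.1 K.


Q = V_dot * rho * cp * dT
Q = 0.133 * 1.17 * 1.005 * 30.1
Q = 4.707 kW

4.707


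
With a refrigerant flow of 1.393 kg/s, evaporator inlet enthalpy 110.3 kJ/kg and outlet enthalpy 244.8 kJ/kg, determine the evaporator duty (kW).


dh = 244.8 - 110.3 = 134.5 kJ/kg
Q_evap = m_dot * dh = 1.393 * 134.5
Q_evap = 187.36 kW

187.36


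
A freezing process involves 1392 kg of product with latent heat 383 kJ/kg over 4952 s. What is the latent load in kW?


Q_lat = m * h_fg / t
Q_lat = 1392 * 383 / 4952
Q_lat = 107.66 kW

107.66


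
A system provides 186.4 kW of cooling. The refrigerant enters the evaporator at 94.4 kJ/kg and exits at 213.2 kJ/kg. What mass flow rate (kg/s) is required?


dh = 213.2 - 94.4 = 118.8 kJ/kg
m_dot = Q / dh = 186.4 / 118.8 = 1.569 kg/s

1.569


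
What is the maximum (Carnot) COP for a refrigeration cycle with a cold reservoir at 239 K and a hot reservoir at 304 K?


dT = 304 - 239 = 65 K
COP_carnot = T_cold / dT = 239 / 65
COP_carnot = 3.677

3.677


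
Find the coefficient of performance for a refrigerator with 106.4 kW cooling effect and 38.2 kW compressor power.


COP = Q_evap / W
COP = 106.4 / 38.2
COP = 2.785

2.785


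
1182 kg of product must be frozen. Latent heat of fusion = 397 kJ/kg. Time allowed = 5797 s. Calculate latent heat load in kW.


Q_lat = m * h_fg / t
Q_lat = 1182 * 397 / 5797
Q_lat = 80.95 kW

80.95


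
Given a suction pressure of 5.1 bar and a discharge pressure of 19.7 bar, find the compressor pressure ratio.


PR = P_high / P_low
PR = 19.7 / 5.1
PR = 3.863

3.863


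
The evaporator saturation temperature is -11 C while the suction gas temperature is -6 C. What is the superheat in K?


Superheat = T_suction - T_evap
Superheat = -6 - (-11)
Superheat = 5 K

5


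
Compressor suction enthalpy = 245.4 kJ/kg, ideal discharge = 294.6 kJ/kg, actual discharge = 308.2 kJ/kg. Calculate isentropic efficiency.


dh_ideal = 294.6 - 245.4 = 49.2 kJ/kg
dh_actual = 308.2 - 245.4 = 62.8 kJ/kg
eta_s = dh_ideal / dh_actual = 49.2 / 62.8
eta_s = 0.7834

0.7834


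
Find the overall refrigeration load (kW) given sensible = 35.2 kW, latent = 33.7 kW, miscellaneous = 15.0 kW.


Q_total = Q_s + Q_l + Q_misc
Q_total = 35.2 + 33.7 + 15.0
Q_total = 83.9 kW

83.9


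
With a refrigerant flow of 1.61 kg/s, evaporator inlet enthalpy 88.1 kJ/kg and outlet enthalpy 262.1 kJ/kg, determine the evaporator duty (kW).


dh = 262.1 - 88.1 = 174.0 kJ/kg
Q_evap = m_dot * dh = 1.61 * 174.0
Q_evap = 280.14 kW

280.14


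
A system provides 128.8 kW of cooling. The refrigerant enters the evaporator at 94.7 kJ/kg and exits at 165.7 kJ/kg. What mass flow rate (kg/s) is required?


dh = 165.7 - 94.7 = 71.0 kJ/kg
m_dot = Q / dh = 128.8 / 71.0 = 1.8141 kg/s

1.8141


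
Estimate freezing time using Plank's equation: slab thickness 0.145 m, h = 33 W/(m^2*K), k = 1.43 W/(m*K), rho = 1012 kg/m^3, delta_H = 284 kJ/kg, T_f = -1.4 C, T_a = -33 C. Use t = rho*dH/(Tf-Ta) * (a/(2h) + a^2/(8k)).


dT = -1.4 - (-33) = 31.6 K
term1 = a/(2h) = 0.145/(2*33) = 0.002196969697
term2 = a^2/(8k) = 0.145^2/(8*1.43) = 0.00183784965
t = rho*dH*1000/dT * (term1 + term2)
t = 1012*284*1000/31.6 * (0.002196969697 + 0.00183784965)
t = 36697 s

36697


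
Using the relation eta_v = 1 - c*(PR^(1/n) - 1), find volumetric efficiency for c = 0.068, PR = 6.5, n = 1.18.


PR^(1/n) = 6.5^(1/1.18) = 4.88550682
eta_v = 1 - 0.068 * (4.88550682 - 1)
eta_v = 0.7358

0.7358


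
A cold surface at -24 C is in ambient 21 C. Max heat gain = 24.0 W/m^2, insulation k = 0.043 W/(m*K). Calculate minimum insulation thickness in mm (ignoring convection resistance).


dT = 21 - (-24) = 45 K
thickness = k * dT / q_max * 1000
thickness = 0.043 * 45 / 24.0 * 1000
thickness = 80.6 mm

80.6


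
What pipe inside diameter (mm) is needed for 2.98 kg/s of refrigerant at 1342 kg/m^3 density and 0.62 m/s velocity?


A = m_dot / (rho * v) = 2.98 / (1342 * 0.62) = 0.003581558579 m^2
d = sqrt(4*A/pi) * 1000
d = 67.5 mm

67.5


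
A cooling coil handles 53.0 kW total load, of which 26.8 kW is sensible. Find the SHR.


SHR = Q_sensible / Q_total
SHR = 26.8 / 53.0
SHR = 0.506

0.506


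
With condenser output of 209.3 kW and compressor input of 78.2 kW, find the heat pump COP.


COP_hp = Q_cond / W
COP_hp = 209.3 / 78.2
COP_hp = 2.676

2.676


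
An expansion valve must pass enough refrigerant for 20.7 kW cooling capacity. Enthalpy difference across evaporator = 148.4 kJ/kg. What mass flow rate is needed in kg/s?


m_dot = Q / dh
m_dot = 20.7 / 148.4
m_dot = 0.1395 kg/s

0.1395


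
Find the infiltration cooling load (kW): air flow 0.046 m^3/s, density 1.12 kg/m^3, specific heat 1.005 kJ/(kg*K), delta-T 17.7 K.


Q = V_dot * rho * cp * dT
Q = 0.046 * 1.12 * 1.005 * 17.7
Q = 0.916 kW

0.916


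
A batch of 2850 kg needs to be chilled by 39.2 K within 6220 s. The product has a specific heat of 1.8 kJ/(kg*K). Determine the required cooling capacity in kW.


Q = m * cp * dT / t
Q = 2850 * 1.8 * 39.2 / 6220
Q = 32.331 kW

32.331


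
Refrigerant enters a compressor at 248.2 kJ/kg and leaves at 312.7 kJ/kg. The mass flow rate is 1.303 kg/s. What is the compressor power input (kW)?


dh = 312.7 - 248.2 = 64.5 kJ/kg
W = m_dot * dh = 1.303 * 64.5 = 84.04 kW

84.04


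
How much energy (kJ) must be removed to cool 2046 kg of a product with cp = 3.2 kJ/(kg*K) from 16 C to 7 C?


dT = 16 - (7) = 9 K
Q = m * cp * dT = 2046 * 3.2 * 9
Q = 58925 kJ

58925


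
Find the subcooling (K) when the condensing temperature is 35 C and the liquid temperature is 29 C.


Subcooling = T_cond - T_liquid
Subcooling = 35 - 29
Subcooling = 6 K

6


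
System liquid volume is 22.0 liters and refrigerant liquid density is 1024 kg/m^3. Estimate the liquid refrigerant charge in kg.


Charge = V * rho / 1000
Charge = 22.0 * 1024 / 1000
Charge = 22.53 kg

22.53


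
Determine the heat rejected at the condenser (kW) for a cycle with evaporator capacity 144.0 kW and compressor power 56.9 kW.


Q_cond = Q_evap + W
Q_cond = 144.0 + 56.9
Q_cond = 200.9 kW

200.9


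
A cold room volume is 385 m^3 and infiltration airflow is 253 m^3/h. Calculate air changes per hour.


ACH = flow / volume
ACH = 253 / 385
ACH = 0.657

0.657


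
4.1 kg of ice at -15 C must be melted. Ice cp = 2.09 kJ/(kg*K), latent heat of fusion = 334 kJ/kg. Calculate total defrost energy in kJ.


Sensible heat = cp * dT = 2.09 * 15 = 31.35 kJ/kg
Total per kg = 31.35 + 334 = 365.35 kJ/kg
Q = m * total = 4.1 * 365.35
Q = 1497.9 kJ

1497.9


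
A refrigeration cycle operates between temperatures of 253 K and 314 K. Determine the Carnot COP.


dT = 314 - 253 = 61 K
COP_carnot = T_cold / dT = 253 / 61
COP_carnot = 4.148

4.148


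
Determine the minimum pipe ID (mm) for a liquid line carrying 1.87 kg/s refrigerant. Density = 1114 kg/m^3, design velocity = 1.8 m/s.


A = m_dot / (rho * v) = 1.87 / (1114 * 1.8) = 0.0009325753042 m^2
d = sqrt(4*A/pi) * 1000
d = 34.5 mm

34.5


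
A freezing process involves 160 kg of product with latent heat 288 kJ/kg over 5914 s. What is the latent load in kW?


Q_lat = m * h_fg / t
Q_lat = 160 * 288 / 5914
Q_lat = 7.79 kW

7.79


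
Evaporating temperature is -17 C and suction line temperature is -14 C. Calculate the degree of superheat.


Superheat = T_suction - T_evap
Superheat = -14 - (-17)
Superheat = 3 K

3


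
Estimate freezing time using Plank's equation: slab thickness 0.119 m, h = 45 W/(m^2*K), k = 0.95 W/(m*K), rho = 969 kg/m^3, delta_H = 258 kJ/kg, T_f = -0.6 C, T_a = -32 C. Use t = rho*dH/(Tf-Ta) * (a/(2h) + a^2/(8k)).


dT = -0.6 - (-32) = 31.4 K
term1 = a/(2h) = 0.119/(2*45) = 0.001322222222
term2 = a^2/(8k) = 0.119^2/(8*0.95) = 0.001863289474
t = rho*dH*1000/dT * (term1 + term2)
t = 969*258*1000/31.4 * (0.001322222222 + 0.001863289474)
t = 25363 s

25363


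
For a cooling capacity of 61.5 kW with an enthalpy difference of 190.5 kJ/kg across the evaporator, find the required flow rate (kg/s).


m_dot = Q / dh
m_dot = 61.5 / 190.5
m_dot = 0.3228 kg/s

0.3228


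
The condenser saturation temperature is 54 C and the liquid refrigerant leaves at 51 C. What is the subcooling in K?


Subcooling = T_cond - T_liquid
Subcooling = 54 - 51
Subcooling = 3 K

3


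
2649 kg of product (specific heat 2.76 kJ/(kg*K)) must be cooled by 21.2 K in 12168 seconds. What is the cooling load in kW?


Q = m * cp * dT / t
Q = 2649 * 2.76 * 21.2 / 12168
Q = 12.738 kW

12.738


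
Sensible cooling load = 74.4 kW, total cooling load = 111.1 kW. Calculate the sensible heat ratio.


SHR = Q_sensible / Q_total
SHR = 74.4 / 111.1
SHR = 0.67

0.67


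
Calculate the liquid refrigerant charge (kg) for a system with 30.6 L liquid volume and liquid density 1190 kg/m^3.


Charge = V * rho / 1000
Charge = 30.6 * 1190 / 1000
Charge = 36.41 kg

36.41


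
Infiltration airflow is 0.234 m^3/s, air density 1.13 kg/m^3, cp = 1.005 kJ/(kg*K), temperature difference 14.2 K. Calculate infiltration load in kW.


Q = V_dot * rho * cp * dT
Q = 0.234 * 1.13 * 1.005 * 14.2
Q = 3.774 kW

3.774


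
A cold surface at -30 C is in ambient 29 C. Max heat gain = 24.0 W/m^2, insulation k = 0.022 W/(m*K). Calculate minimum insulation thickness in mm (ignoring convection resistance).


dT = 29 - (-30) = 59 K
thickness = k * dT / q_max * 1000
thickness = 0.022 * 59 / 24.0 * 1000
thickness = 54.1 mm

54.1


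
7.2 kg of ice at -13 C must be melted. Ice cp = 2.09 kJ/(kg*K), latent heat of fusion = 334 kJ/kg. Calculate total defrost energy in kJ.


Sensible heat = cp * dT = 2.09 * 13 = 27.17 kJ/kg
Total per kg = 27.17 + 334 = 361.17 kJ/kg
Q = m * total = 7.2 * 361.17
Q = 2600.4 kJ

2600.4


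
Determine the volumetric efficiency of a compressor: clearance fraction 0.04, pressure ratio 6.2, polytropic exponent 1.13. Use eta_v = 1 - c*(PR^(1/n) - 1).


PR^(1/n) = 6.2^(1/1.13) = 5.02610531
eta_v = 1 - 0.04 * (5.02610531 - 1)
eta_v = 0.839

0.839


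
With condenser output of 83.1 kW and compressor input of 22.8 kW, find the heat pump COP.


COP_hp = Q_cond / W
COP_hp = 83.1 / 22.8
COP_hp = 3.645

3.645


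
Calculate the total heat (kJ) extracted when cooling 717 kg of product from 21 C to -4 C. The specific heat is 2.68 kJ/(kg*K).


dT = 21 - (-4) = 25 K
Q = m * cp * dT = 717 * 2.68 * 25
Q = 48039 kJ

48039


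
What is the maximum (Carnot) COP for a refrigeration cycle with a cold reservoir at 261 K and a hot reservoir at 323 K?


dT = 323 - 261 = 62 K
COP_carnot = T_cold / dT = 261 / 62
COP_carnot = 4.21

4.21


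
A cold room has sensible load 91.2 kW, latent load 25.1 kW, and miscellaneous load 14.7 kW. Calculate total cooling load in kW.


Q_total = Q_s + Q_l + Q_misc
Q_total = 91.2 + 25.1 + 14.7
Q_total = 131.0 kW

131.0


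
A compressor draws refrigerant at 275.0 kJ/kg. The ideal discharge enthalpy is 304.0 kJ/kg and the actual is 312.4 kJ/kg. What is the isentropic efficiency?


dh_ideal = 304.0 - 275.0 = 29.0 kJ/kg
dh_actual = 312.4 - 275.0 = 37.4 kJ/kg
eta_s = dh_ideal / dh_actual = 29.0 / 37.4
eta_s = 0.7754

0.7754


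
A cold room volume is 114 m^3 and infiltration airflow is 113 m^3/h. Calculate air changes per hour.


ACH = flow / volume
ACH = 113 / 114
ACH = 0.991

0.991


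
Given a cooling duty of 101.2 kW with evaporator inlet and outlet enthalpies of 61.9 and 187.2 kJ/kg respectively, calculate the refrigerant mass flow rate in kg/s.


dh = 187.2 - 61.9 = 125.3 kJ/kg
m_dot = Q / dh = 101.2 / 125.3 = 0.8077 kg/s

0.8077


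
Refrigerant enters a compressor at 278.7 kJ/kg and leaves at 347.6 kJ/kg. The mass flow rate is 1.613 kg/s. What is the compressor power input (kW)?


dh = 347.6 - 278.7 = 68.9 kJ/kg
W = m_dot * dh = 1.613 * 68.9 = 111.14 kW

111.14


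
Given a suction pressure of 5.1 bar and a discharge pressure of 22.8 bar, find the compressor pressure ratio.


PR = P_high / P_low
PR = 22.8 / 5.1
PR = 4.471

4.471


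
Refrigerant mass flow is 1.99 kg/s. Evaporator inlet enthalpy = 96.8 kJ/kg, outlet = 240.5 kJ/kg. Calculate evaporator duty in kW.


dh = 240.5 - 96.8 = 143.7 kJ/kg
Q_evap = m_dot * dh = 1.99 * 143.7
Q_evap = 285.96 kW

285.96


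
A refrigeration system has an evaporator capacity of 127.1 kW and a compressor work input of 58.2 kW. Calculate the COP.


COP = Q_evap / W
COP = 127.1 / 58.2
COP = 2.184

2.184


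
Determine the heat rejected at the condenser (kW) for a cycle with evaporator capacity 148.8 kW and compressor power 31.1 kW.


Q_cond = Q_evap + W
Q_cond = 148.8 + 31.1
Q_cond = 179.9 kW

179.9


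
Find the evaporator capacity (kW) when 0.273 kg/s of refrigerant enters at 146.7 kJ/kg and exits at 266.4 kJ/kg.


dh = 266.4 - 146.7 = 119.7 kJ/kg
Q_evap = m_dot * dh = 0.273 * 119.7
Q_evap = 32.68 kW

32.68


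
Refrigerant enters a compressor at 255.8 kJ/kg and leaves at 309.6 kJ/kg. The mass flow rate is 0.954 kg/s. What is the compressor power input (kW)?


dh = 309.6 - 255.8 = 53.8 kJ/kg
W = m_dot * dh = 0.954 * 53.8 = 51.33 kW

51.33


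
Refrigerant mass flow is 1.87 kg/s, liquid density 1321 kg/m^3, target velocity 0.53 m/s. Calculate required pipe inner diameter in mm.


A = m_dot / (rho * v) = 1.87 / (1321 * 0.53) = 0.002670932541 m^2
d = sqrt(4*A/pi) * 1000
d = 58.3 mm

58.3


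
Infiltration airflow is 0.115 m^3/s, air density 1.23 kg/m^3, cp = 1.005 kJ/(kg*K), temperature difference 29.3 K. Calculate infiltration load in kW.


Q = V_dot * rho * cp * dT
Q = 0.115 * 1.23 * 1.005 * 29.3
Q = 4.165 kW

4.165


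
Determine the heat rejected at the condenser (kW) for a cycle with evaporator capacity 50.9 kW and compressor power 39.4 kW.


Q_cond = Q_evap + W
Q_cond = 50.9 + 39.4
Q_cond = 90.3 kW

90.3


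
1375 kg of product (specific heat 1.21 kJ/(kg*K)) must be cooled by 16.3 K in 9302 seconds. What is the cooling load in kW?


Q = m * cp * dT / t
Q = 1375 * 1.21 * 16.3 / 9302
Q = 2.915 kW

2.915


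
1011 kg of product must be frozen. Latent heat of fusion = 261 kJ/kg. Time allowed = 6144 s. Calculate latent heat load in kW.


Q_lat = m * h_fg / t
Q_lat = 1011 * 261 / 6144
Q_lat = 42.95 kW

42.95


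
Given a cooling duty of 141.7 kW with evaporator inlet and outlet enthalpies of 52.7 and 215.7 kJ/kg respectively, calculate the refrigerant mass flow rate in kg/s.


dh = 215.7 - 52.7 = 163.0 kJ/kg
m_dot = Q / dh = 141.7 / 163.0 = 0.8693 kg/s

0.8693


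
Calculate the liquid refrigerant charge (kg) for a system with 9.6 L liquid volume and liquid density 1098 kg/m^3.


Charge = V * rho / 1000
Charge = 9.6 * 1098 / 1000
Charge = 10.54 kg

10.54


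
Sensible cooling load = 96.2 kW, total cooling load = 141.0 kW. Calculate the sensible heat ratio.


SHR = Q_sensible / Q_total
SHR = 96.2 / 141.0
SHR = 0.682

0.682


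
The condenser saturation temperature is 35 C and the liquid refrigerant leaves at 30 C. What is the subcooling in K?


Subcooling = T_cond - T_liquid
Subcooling = 35 - 30
Subcooling = 5 K

5


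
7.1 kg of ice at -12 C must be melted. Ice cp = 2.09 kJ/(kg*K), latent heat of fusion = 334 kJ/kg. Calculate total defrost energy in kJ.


Sensible heat = cp * dT = 2.09 * 12 = 25.08 kJ/kg
Total per kg = 25.08 + 334 = 359.08 kJ/kg
Q = m * total = 7.1 * 359.08
Q = 2549.5 kJ

2549.5


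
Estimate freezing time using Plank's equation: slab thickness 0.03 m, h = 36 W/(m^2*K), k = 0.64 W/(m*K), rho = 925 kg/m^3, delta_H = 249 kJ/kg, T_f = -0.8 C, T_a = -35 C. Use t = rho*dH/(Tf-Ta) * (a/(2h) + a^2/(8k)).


dT = -0.8 - (-35) = 34.2 K
term1 = a/(2h) = 0.03/(2*36) = 0.0004166666667
term2 = a^2/(8k) = 0.03^2/(8*0.64) = 0.00017578125
t = rho*dH*1000/dT * (term1 + term2)
t = 925*249*1000/34.2 * (0.0004166666667 + 0.00017578125)
t = 3990 s

3990


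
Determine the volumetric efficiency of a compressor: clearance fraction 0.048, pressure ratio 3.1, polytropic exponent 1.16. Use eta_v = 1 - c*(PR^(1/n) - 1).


PR^(1/n) = 3.1^(1/1.16) = 2.65208639
eta_v = 1 - 0.048 * (2.65208639 - 1)
eta_v = 0.9207

0.9207


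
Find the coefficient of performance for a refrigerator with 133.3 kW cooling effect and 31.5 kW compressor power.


COP = Q_evap / W
COP = 133.3 / 31.5
COP = 4.232

4.232


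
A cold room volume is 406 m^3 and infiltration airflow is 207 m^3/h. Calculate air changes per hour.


ACH = flow / volume
ACH = 207 / 406
ACH = 0.51

0.51


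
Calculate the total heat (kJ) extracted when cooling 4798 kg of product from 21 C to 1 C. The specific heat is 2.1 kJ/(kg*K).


dT = 21 - (1) = 20 K
Q = m * cp * dT = 4798 * 2.1 * 20
Q = 201516 kJ

201516


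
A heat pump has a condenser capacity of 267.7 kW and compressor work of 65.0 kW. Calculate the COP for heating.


COP_hp = Q_cond / W
COP_hp = 267.7 / 65.0
COP_hp = 4.118

4.118


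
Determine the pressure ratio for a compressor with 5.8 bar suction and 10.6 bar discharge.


PR = P_high / P_low
PR = 10.6 / 5.8
PR = 1.828

1.828


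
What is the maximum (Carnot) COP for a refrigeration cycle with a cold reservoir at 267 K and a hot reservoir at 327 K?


dT = 327 - 267 = 60 K
COP_carnot = T_cold / dT = 267 / 60
COP_carnot = 4.45

4.45


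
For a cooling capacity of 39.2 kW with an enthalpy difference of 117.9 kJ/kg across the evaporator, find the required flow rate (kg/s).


m_dot = Q / dh
m_dot = 39.2 / 117.9
m_dot = 0.3325 kg/s

0.3325


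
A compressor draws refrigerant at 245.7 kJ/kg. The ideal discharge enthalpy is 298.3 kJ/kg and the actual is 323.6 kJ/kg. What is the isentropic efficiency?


dh_ideal = 298.3 - 245.7 = 52.6 kJ/kg
dh_actual = 323.6 - 245.7 = 77.9 kJ/kg
eta_s = dh_ideal / dh_actual = 52.6 / 77.9
eta_s = 0.6752

0.6752


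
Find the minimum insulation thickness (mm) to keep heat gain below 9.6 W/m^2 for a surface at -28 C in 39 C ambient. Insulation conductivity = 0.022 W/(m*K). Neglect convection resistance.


dT = 39 - (-28) = 67 K
thickness = k * dT / q_max * 1000
thickness = 0.022 * 67 / 9.6 * 1000
thickness = 153.5 mm

153.5


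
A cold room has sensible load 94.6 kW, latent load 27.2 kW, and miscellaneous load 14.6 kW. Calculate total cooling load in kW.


Q_total = Q_s + Q_l + Q_misc
Q_total = 94.6 + 27.2 + 14.6
Q_total = 136.4 kW

136.4


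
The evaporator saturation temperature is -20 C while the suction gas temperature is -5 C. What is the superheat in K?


Superheat = T_suction - T_evap
Superheat = -5 - (-20)
Superheat = 15 K

15


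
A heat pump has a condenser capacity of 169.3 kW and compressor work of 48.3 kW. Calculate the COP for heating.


COP_hp = Q_cond / W
COP_hp = 169.3 / 48.3
COP_hp = 3.505

3.505


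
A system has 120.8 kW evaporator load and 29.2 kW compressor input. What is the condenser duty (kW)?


Q_cond = Q_evap + W
Q_cond = 120.8 + 29.2
Q_cond = 150.0 kW

150.0


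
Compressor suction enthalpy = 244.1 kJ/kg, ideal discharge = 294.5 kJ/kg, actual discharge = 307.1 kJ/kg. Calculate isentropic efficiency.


dh_ideal = 294.5 - 244.1 = 50.4 kJ/kg
dh_actual = 307.1 - 244.1 = 63.0 kJ/kg
eta_s = dh_ideal / dh_actual = 50.4 / 63.0
eta_s = 0.8

0.8


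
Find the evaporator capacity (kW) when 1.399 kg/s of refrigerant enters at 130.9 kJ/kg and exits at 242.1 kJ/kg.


dh = 242.1 - 130.9 = 111.2 kJ/kg
Q_evap = m_dot * dh = 1.399 * 111.2
Q_evap = 155.57 kW

155.57


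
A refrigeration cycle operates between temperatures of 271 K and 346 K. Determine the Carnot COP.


dT = 346 - 271 = 75 K
COP_carnot = T_cold / dT = 271 / 75
COP_carnot = 3.613

3.613


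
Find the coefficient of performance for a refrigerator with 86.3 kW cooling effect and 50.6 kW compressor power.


COP = Q_evap / W
COP = 86.3 / 50.6
COP = 1.706

1.706


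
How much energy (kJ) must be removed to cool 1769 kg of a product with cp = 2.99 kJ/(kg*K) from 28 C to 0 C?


dT = 28 - (0) = 28 K
Q = m * cp * dT = 1769 * 2.99 * 28
Q = 148101 kJ

148101


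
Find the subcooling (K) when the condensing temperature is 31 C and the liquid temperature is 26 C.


Subcooling = T_cond - T_liquid
Subcooling = 31 - 26
Subcooling = 5 K

5


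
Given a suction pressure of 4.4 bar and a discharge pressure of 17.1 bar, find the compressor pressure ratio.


PR = P_high / P_low
PR = 17.1 / 4.4
PR = 3.886

3.886


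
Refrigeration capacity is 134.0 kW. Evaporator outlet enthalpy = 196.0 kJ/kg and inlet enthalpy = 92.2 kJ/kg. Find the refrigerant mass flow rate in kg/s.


dh = 196.0 - 92.2 = 103.8 kJ/kg
m_dot = Q / dh = 134.0 / 103.8 = 1.2909 kg/s

1.2909


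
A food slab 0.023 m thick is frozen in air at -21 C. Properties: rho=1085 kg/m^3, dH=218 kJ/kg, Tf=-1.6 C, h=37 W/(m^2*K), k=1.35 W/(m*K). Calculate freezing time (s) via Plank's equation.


dT = -1.6 - (-21) = 19.4 K
term1 = a/(2h) = 0.023/(2*37) = 0.0003108108108
term2 = a^2/(8k) = 0.023^2/(8*1.35) = 0.00004898148148
t = rho*dH*1000/dT * (term1 + term2)
t = 1085*218*1000/19.4 * (0.0003108108108 + 0.00004898148148)
t = 4387 s

4387


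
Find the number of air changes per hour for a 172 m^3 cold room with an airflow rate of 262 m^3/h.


ACH = flow / volume
ACH = 262 / 172
ACH = 1.523

1.523


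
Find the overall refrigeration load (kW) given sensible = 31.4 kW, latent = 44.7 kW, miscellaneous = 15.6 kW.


Q_total = Q_s + Q_l + Q_misc
Q_total = 31.4 + 44.7 + 15.6
Q_total = 91.7 kW

91.7


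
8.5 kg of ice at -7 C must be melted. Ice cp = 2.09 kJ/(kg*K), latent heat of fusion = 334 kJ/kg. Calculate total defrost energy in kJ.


Sensible heat = cp * dT = 2.09 * 7 = 14.63 kJ/kg
Total per kg = 14.63 + 334 = 348.63 kJ/kg
Q = m * total = 8.5 * 348.63
Q = 2963.4 kJ

2963.4


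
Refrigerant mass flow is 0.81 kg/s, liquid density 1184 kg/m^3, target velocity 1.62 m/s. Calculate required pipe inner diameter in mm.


A = m_dot / (rho * v) = 0.81 / (1184 * 1.62) = 0.0004222972973 m^2
d = sqrt(4*A/pi) * 1000
d = 23.2 mm

23.2


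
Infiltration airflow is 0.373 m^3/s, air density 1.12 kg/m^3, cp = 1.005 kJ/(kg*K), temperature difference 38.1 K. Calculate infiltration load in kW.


Q = V_dot * rho * cp * dT
Q = 0.373 * 1.12 * 1.005 * 38.1
Q = 15.996 kW

15.996


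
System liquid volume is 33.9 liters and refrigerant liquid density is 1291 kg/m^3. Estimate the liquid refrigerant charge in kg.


Charge = V * rho / 1000
Charge = 33.9 * 1291 / 1000
Charge = 43.76 kg

43.76
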